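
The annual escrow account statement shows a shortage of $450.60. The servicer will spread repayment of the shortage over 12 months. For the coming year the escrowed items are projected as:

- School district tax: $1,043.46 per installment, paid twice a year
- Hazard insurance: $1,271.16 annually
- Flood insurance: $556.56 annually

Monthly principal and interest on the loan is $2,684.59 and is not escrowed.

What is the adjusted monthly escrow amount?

$363.77

School district tax: $1,043.46 × 2 = $2,086.92
Hazard insurance: $1,271.16
Flood insurance: $556.56
Yearly total = $3,914.64
Monthly = $3,914.64 / 12 = $326.22
Monthly shortage recovery: $450.60 / 12 = $37.55
New monthly escrow = $326.22 + $37.55 = $363.77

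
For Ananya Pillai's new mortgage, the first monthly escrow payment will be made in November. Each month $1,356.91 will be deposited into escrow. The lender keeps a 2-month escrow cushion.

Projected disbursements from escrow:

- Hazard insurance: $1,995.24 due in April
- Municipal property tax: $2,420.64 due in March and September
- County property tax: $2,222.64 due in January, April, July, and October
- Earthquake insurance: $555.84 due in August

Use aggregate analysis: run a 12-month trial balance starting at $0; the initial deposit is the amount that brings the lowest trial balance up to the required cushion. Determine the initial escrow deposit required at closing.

$3,433.52

Cushion = 2 × $1,356.91 = $2,713.82
Trial balance (start $0, +$1,356.91 each month, − disbursements):
  Nov: +$1,356.91 → $1,356.91
  Dec: +$1,356.91 → $2,713.82
  Jan: +$1,356.91 − $2,222.64 → $1,848.09
  Feb: +$1,356.91 → $3,205.00
  Mar: +$1,356.91 − $2,420.64 → $2,141.27
  Apr: +$1,356.91 − $4,217.88 → -$719.70
  May: +$1,356.91 → $637.21
  Jun: +$1,356.91 → $1,994.12
  Jul: +$1,356.91 − $2,222.64 → $1,128.39
  Aug: +$1,356.91 − $555.84 → $1,929.46
  Sep: +$1,356.91 − $2,420.64 → $865.73
  Oct: +$1,356.91 − $2,222.64 → $0.00
Lowest trial balance = -$719.70 (Apr)
Initial deposit = cushion − low point = $2,713.82 − (-$719.70) = $3,433.52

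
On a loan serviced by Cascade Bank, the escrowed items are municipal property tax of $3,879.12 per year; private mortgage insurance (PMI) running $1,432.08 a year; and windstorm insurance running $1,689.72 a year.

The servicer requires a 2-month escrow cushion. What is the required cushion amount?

$1,166.82

Municipal property tax — $3,879.12
Private mortgage insurance (PMI) — $1,432.08
Windstorm insurance — $1,689.72
Combined annual = $3,879.12 + $1,432.08 + $1,689.72 = $7,000.92
Base monthly escrow = $7,000.92 / 12 = $583.41
Cushion = 2 × $583.41 = $1,166.82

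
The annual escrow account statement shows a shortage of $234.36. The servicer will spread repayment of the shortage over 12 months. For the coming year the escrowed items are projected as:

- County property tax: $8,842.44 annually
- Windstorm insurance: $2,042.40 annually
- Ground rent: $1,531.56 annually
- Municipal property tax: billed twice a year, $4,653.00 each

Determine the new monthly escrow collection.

$1,829.73

County property tax = $8,842.44/yr
Windstorm insurance = $2,042.40/yr
Ground rent = $1,531.56/yr
Municipal property tax = $4,653.00 × 2 = $9,306.00/yr
Total annual escrow = $8,842.44 + $2,042.40 + $1,531.56 + $9,306.00 = $21,722.40
Per month = $21,722.40 / 12 = $1,810.20
Monthly shortage recovery: $234.36 / 12 = $19.53
Adjusted monthly = $1,810.20 + $19.53 = $1,829.73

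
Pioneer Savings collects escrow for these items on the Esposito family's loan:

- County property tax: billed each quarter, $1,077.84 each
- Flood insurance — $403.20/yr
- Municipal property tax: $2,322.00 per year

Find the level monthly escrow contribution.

$586.38

County property tax — $1,077.84 × 4 = $4,311.36 annually
Flood insurance — $403.20 annually
Municipal property tax — $2,322.00 annually
Annual escrow total = $4,311.36 + $403.20 + $2,322.00 = $7,036.56
Monthly = $7,036.56 ÷ 12 = $586.38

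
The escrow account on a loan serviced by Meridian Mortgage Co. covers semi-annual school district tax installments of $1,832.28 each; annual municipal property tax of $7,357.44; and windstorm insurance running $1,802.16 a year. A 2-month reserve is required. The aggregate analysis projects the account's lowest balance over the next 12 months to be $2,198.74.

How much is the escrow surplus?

$61.38

School district tax — $1,832.28 × 2 = $3,664.56 per year
Municipal property tax — $7,357.44 per year
Windstorm insurance — $1,802.16 per year
Yearly total = $3,664.56 + $7,357.44 + $1,802.16 = $12,824.16
Monthly escrow = $12,824.16 ÷ 12 = $1,068.68
Required reserve = 2 × $1,068.68 = $2,137.36
Excess over cushion: $2,198.74 − $2,137.36 = $61.38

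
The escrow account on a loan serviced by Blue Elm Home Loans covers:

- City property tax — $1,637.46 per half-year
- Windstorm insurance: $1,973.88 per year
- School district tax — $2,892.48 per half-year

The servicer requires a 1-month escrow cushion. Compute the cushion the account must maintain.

$919.48

City property tax = $1,637.46 × 2 = $3,274.92 annually
Windstorm insurance = $1,973.88 annually
School district tax = $2,892.48 × 2 = $5,784.96 annually
Combined annual = $3,274.92 + $1,973.88 + $5,784.96 = $11,033.76
Per month = $11,033.76 ÷ 12 = $919.48
Required cushion = 1 × $919.48 = $919.48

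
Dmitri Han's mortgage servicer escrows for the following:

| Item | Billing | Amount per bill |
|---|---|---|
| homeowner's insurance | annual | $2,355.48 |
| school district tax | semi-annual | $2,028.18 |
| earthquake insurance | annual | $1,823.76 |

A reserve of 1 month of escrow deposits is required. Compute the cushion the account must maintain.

$686.30

Homeowner's insurance — $2,355.48/yr
School district tax — $2,028.18 × 2 = $4,056.36/yr
Earthquake insurance — $1,823.76/yr
Annual escrow total = $2,355.48 + $4,056.36 + $1,823.76 = $8,235.60
Monthly escrow = $8,235.60 ÷ 12 = $686.30
Reserve = 1 × $686.30 = $686.30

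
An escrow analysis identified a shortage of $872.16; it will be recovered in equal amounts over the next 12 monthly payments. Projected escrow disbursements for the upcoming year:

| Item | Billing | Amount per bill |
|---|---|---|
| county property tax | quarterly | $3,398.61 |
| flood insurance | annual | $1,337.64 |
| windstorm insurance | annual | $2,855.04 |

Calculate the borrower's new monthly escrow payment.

County property tax: $3,398.61 × 4 = $13,594.44/yr
Flood insurance: $1,337.64/yr
Windstorm insurance: $2,855.04/yr
Combined annual = $13,594.44 + $1,337.64 + $2,855.04 = $17,787.12
Monthly = $17,787.12 ÷ 12 = $1,482.26
Shortage spread = $872.16 ÷ 12 = $72.68/mo
New monthly escrow = $1,482.26 + $72.68 = $1,554.94

$1,554.94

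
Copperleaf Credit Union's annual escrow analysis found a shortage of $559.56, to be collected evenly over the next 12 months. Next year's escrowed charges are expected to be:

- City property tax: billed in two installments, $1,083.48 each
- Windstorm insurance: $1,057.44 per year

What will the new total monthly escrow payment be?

$315.33

City property tax: $1,083.48 × 2 = $2,166.96 per year
Windstorm insurance: $1,057.44 per year
Combined annual = $2,166.96 + $1,057.44 = $3,224.40
Base monthly escrow = $3,224.40 / 12 = $268.70
Shortage spread = $559.56 / 12 = $46.63/mo
New monthly escrow = $268.70 + $46.63 = $315.33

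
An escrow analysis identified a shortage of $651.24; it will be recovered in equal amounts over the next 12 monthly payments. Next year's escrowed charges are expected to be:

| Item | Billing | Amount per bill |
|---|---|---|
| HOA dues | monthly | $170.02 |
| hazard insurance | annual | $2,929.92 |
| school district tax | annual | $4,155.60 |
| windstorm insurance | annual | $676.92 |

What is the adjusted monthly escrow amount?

$871.16

HOA dues = $170.02 × 12 = $2,040.24/yr
Hazard insurance = $2,929.92/yr
School district tax = $4,155.60/yr
Windstorm insurance = $676.92/yr
Total annual escrow = $2,040.24 + $2,929.92 + $4,155.60 + $676.92 = $9,802.68
Base monthly escrow = $9,802.68 / 12 = $816.89
Shortage per month = $651.24 ÷ 12 = $54.27
New monthly escrow = $816.89 + $54.27 = $871.16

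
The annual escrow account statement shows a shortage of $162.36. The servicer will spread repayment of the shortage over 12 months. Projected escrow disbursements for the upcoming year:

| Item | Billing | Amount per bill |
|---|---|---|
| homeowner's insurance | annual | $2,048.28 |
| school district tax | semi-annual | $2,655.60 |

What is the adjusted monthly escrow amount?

$626.82

Homeowner's insurance — $2,048.28 annually
School district tax — $2,655.60 × 2 = $5,311.20 annually
Yearly total = $2,048.28 + $5,311.20 = $7,359.48
Monthly = $7,359.48 ÷ 12 = $613.29
Shortage spread = $162.36 / 12 = $13.53/mo
New monthly escrow = $613.29 + $13.53 = $626.82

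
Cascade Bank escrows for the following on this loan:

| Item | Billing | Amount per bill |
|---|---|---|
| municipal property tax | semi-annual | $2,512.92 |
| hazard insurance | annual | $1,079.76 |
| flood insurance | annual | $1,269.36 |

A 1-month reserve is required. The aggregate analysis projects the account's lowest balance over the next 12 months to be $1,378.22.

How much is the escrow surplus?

$763.64

Municipal property tax — $2,512.92 × 2 = $5,025.84 per year
Hazard insurance — $1,079.76 per year
Flood insurance — $1,269.36 per year
Yearly total = $7,374.96
Monthly escrow = $7,374.96 ÷ 12 = $614.58
Required reserve = 1 × $614.58 = $614.58
Excess over cushion: $1,378.22 − $614.58 = $763.64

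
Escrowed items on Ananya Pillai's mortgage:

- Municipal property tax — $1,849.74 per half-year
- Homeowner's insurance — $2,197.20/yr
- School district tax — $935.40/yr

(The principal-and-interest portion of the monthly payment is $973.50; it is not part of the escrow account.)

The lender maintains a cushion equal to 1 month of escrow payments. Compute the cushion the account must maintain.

Municipal property tax — $1,849.74 × 2 = $3,699.48/yr
Homeowner's insurance — $2,197.20/yr
School district tax — $935.40/yr
Total per year = $6,832.08
Base monthly escrow = $6,832.08 / 12 = $569.34
Reserve = 1 × $569.34 = $569.34

$569.34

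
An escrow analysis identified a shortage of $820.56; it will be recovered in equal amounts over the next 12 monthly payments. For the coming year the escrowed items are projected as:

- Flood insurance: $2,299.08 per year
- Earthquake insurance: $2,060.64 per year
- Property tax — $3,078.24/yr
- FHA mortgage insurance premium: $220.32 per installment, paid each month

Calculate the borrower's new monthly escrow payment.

$908.53

Flood insurance — $2,299.08
Earthquake insurance — $2,060.64
Property tax — $3,078.24
FHA mortgage insurance premium — $220.32 × 12 = $2,643.84
Annual escrow total = $2,299.08 + $2,060.64 + $3,078.24 + $2,643.84 = $10,081.80
Monthly escrow = $10,081.80 ÷ 12 = $840.15
Shortage spread = $820.56 ÷ 12 = $68.38/mo
New monthly escrow = $840.15 + $68.38 = $908.53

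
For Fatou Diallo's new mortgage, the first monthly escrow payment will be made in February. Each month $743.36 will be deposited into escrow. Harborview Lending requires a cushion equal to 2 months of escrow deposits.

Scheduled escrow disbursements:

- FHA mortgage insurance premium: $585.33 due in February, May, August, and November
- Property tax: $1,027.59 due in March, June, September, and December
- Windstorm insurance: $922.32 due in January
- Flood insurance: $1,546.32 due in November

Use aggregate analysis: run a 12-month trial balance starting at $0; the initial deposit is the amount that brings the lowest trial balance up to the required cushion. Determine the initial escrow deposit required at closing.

$1,612.92

Cushion = 2 × $743.36 = $1,486.72
Trial balance (start $0, +$743.36 each month, − disbursements):
  Feb: +$743.36 − $585.33 → $158.03
  Mar: +$743.36 − $1,027.59 → -$126.20
  Apr: +$743.36 → $617.16
  May: +$743.36 − $585.33 → $775.19
  Jun: +$743.36 − $1,027.59 → $490.96
  Jul: +$743.36 → $1,234.32
  Aug: +$743.36 − $585.33 → $1,392.35
  Sep: +$743.36 − $1,027.59 → $1,108.12
  Oct: +$743.36 → $1,851.48
  Nov: +$743.36 − $2,131.65 → $463.19
  Dec: +$743.36 − $1,027.59 → $178.96
  Jan: +$743.36 − $922.32 → $0.00
Lowest trial balance = -$126.20 (Mar)
Initial deposit = cushion − low point = $1,486.72 − (-$126.20) = $1,612.92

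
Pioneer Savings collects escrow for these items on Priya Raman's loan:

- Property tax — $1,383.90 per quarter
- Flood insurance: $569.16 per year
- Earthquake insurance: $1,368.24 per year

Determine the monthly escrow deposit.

$622.75

Property tax — $1,383.90 × 4 = $5,535.60
Flood insurance — $569.16
Earthquake insurance — $1,368.24
Annual escrow total = $5,535.60 + $569.16 + $1,368.24 = $7,473.00
Base monthly escrow = $7,473.00 ÷ 12 = $622.75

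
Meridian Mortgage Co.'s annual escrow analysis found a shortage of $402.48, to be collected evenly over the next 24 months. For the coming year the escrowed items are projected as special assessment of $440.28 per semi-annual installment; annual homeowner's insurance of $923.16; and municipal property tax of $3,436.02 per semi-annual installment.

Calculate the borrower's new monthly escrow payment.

Special assessment: $440.28 × 2 = $880.56
Homeowner's insurance: $923.16
Municipal property tax: $3,436.02 × 2 = $6,872.04
Combined annual = $880.56 + $923.16 + $6,872.04 = $8,675.76
Monthly escrow = $8,675.76 / 12 = $722.98
Shortage per month = $402.48 ÷ 24 = $16.77
New monthly escrow = $722.98 + $16.77 = $739.75

$739.75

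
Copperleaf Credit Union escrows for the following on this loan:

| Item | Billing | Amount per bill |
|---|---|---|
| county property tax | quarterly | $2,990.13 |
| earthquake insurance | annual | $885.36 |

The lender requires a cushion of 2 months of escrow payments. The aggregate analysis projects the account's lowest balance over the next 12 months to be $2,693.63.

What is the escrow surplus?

$552.65

County property tax — $2,990.13 × 4 = $11,960.52
Earthquake insurance — $885.36
Total per year = $11,960.52 + $885.36 = $12,845.88
Base monthly escrow = $12,845.88 / 12 = $1,070.49
Required reserve = 2 × $1,070.49 = $2,140.98
Surplus = $2,693.63 − $2,140.98 = $552.65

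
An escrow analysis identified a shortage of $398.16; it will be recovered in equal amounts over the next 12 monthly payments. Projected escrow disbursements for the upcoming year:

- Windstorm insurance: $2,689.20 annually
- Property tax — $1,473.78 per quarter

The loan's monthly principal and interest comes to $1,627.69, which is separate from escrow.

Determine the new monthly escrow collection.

Windstorm insurance: $2,689.20
Property tax: $1,473.78 × 4 = $5,895.12
Total per year = $8,584.32
Monthly = $8,584.32 ÷ 12 = $715.36
Shortage spread = $398.16 ÷ 12 = $33.18/mo
Adjusted monthly = $715.36 + $33.18 = $748.54

$748.54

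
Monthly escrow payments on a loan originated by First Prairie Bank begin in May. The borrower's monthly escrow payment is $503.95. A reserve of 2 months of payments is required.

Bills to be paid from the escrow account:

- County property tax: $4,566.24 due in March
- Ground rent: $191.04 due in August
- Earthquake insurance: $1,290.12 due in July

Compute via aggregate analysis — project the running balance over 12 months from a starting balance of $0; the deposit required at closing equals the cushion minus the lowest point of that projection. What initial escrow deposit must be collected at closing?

Cushion = 2 × $503.95 = $1,007.90
Trial balance (start $0, +$503.95 each month, − disbursements):
  May: +$503.95 → $503.95
  Jun: +$503.95 → $1,007.90
  Jul: +$503.95 − $1,290.12 → $221.73
  Aug: +$503.95 − $191.04 → $534.64
  Sep: +$503.95 → $1,038.59
  Oct: +$503.95 → $1,542.54
  Nov: +$503.95 → $2,046.49
  Dec: +$503.95 → $2,550.44
  Jan: +$503.95 → $3,054.39
  Feb: +$503.95 → $3,558.34
  Mar: +$503.95 − $4,566.24 → -$503.95
  Apr: +$503.95 → $0.00
Lowest trial balance = -$503.95 (Mar)
Initial deposit = cushion − low point = $1,007.90 − (-$503.95) = $1,511.85

$1,511.85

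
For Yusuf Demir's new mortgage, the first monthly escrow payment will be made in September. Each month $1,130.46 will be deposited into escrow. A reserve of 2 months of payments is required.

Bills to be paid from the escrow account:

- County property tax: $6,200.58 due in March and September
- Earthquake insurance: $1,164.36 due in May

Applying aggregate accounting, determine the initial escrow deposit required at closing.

$7,331.04

Cushion = 2 × $1,130.46 = $2,260.92
Trial balance (start $0, +$1,130.46 each month, − disbursements):
  Sep: +$1,130.46 − $6,200.58 → -$5,070.12
  Oct: +$1,130.46 → -$3,939.66
  Nov: +$1,130.46 → -$2,809.20
  Dec: +$1,130.46 → -$1,678.74
  Jan: +$1,130.46 → -$548.28
  Feb: +$1,130.46 → $582.18
  Mar: +$1,130.46 − $6,200.58 → -$4,487.94
  Apr: +$1,130.46 → -$3,357.48
  May: +$1,130.46 − $1,164.36 → -$3,391.38
  Jun: +$1,130.46 → -$2,260.92
  Jul: +$1,130.46 → -$1,130.46
  Aug: +$1,130.46 → $0.00
Lowest trial balance = -$5,070.12 (Sep)
Initial deposit = cushion − low point = $2,260.92 − (-$5,070.12) = $7,331.04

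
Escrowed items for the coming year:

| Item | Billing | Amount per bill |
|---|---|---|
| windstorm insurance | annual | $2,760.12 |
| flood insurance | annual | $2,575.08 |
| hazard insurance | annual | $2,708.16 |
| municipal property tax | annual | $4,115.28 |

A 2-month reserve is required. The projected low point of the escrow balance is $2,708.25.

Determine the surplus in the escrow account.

Windstorm insurance = $2,760.12/yr
Flood insurance = $2,575.08/yr
Hazard insurance = $2,708.16/yr
Municipal property tax = $4,115.28/yr
Annual escrow total = $12,158.64
Monthly = $12,158.64 / 12 = $1,013.22
Required reserve = 2 × $1,013.22 = $2,026.44
Excess over cushion: $2,708.25 − $2,026.44 = $681.81

$681.81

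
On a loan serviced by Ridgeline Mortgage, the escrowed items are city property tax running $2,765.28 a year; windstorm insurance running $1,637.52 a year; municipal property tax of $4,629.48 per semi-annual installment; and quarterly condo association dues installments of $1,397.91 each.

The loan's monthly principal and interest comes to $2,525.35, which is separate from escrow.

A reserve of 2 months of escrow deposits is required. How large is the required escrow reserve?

$3,208.90

City property tax = $2,765.28/yr
Windstorm insurance = $1,637.52/yr
Municipal property tax = $4,629.48 × 2 = $9,258.96/yr
Condo association dues = $1,397.91 × 4 = $5,591.64/yr
Yearly total = $2,765.28 + $1,637.52 + $9,258.96 + $5,591.64 = $19,253.40
Monthly = $19,253.40 ÷ 12 = $1,604.45
Reserve = 2 × $1,604.45 = $3,208.90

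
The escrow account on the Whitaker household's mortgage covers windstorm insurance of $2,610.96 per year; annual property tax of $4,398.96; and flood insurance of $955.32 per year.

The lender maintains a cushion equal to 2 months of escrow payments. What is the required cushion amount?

$1,327.54

Windstorm insurance: $2,610.96 per year
Property tax: $4,398.96 per year
Flood insurance: $955.32 per year
Total per year = $2,610.96 + $4,398.96 + $955.32 = $7,965.24
Per month = $7,965.24 ÷ 12 = $663.77
Cushion = 2 × $663.77 = $1,327.54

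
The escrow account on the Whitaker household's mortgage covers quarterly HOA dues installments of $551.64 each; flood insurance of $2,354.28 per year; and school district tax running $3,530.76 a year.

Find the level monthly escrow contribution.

HOA dues — $551.64 × 4 = $2,206.56
Flood insurance — $2,354.28
School district tax — $3,530.76
Yearly total = $2,206.56 + $2,354.28 + $3,530.76 = $8,091.60
Per month = $8,091.60 ÷ 12 = $674.30

$674.30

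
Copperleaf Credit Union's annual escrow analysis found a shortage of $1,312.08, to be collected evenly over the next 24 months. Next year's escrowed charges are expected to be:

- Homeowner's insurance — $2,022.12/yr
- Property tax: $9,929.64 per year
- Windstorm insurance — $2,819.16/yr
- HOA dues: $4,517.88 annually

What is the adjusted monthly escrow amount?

Homeowner's insurance: $2,022.12
Property tax: $9,929.64
Windstorm insurance: $2,819.16
HOA dues: $4,517.88
Yearly total = $2,022.12 + $9,929.64 + $2,819.16 + $4,517.88 = $19,288.80
Per month = $19,288.80 ÷ 12 = $1,607.40
Monthly shortage recovery: $1,312.08 / 24 = $54.67
Adjusted monthly = $1,607.40 + $54.67 = $1,662.07

$1,662.07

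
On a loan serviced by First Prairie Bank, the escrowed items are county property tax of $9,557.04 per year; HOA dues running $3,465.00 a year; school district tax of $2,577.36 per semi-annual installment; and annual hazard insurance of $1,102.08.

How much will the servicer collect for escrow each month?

County property tax: $9,557.04 annually
HOA dues: $3,465.00 annually
School district tax: $2,577.36 × 2 = $5,154.72 annually
Hazard insurance: $1,102.08 annually
Combined annual = $9,557.04 + $3,465.00 + $5,154.72 + $1,102.08 = $19,278.84
Monthly = $19,278.84 / 12 = $1,606.57

$1,606.57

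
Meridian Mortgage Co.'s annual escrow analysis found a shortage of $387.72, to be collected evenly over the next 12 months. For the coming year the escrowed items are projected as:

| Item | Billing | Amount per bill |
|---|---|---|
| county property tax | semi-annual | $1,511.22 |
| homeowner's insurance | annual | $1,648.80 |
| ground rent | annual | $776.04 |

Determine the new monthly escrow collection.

$486.25

County property tax: $1,511.22 × 2 = $3,022.44 per year
Homeowner's insurance: $1,648.80 per year
Ground rent: $776.04 per year
Combined annual = $3,022.44 + $1,648.80 + $776.04 = $5,447.28
Monthly escrow = $5,447.28 ÷ 12 = $453.94
Shortage per month = $387.72 / 12 = $32.31
New monthly escrow = $453.94 + $32.31 = $486.25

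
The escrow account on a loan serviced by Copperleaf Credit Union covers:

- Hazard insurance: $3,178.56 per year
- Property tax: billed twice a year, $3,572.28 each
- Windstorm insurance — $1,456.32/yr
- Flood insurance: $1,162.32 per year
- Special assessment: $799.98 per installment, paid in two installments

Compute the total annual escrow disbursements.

$14,541.72

Hazard insurance — $3,178.56
Property tax — $3,572.28 × 2 = $7,144.56
Windstorm insurance — $1,456.32
Flood insurance — $1,162.32
Special assessment — $799.98 × 2 = $1,599.96
Total annual escrow = $14,541.72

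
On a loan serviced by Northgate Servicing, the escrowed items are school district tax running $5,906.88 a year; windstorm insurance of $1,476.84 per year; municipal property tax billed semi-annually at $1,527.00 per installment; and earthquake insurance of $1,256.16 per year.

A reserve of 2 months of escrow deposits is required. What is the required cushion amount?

$1,948.98

School district tax: $5,906.88 annually
Windstorm insurance: $1,476.84 annually
Municipal property tax: $1,527.00 × 2 = $3,054.00 annually
Earthquake insurance: $1,256.16 annually
Combined annual = $5,906.88 + $1,476.84 + $3,054.00 + $1,256.16 = $11,693.88
Per month = $11,693.88 ÷ 12 = $974.49
Reserve = 2 × $974.49 = $1,948.98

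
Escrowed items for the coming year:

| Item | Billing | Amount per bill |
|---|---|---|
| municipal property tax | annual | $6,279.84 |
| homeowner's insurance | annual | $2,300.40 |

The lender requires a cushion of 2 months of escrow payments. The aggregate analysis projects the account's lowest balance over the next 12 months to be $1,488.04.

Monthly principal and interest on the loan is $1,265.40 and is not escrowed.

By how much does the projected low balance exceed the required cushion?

$58.00

Municipal property tax: $6,279.84
Homeowner's insurance: $2,300.40
Combined annual = $6,279.84 + $2,300.40 = $8,580.24
Monthly = $8,580.24 ÷ 12 = $715.02
Required reserve = 2 × $715.02 = $1,430.04
Excess over cushion: $1,488.04 − $1,430.04 = $58.00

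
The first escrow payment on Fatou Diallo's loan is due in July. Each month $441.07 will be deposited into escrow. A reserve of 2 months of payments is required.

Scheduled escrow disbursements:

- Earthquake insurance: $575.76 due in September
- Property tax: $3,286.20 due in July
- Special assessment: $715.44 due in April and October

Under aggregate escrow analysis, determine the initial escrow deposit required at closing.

Cushion = 2 × $441.07 = $882.14
Trial balance (start $0, +$441.07 each month, − disbursements):
  Jul: +$441.07 − $3,286.20 → -$2,845.13
  Aug: +$441.07 → -$2,404.06
  Sep: +$441.07 − $575.76 → -$2,538.75
  Oct: +$441.07 − $715.44 → -$2,813.12
  Nov: +$441.07 → -$2,372.05
  Dec: +$441.07 → -$1,930.98
  Jan: +$441.07 → -$1,489.91
  Feb: +$441.07 → -$1,048.84
  Mar: +$441.07 → -$607.77
  Apr: +$441.07 − $715.44 → -$882.14
  May: +$441.07 → -$441.07
  Jun: +$441.07 → $0.00
Lowest trial balance = -$2,845.13 (Jul)
Initial deposit = cushion − low point = $882.14 − (-$2,845.13) = $3,727.27

$3,727.27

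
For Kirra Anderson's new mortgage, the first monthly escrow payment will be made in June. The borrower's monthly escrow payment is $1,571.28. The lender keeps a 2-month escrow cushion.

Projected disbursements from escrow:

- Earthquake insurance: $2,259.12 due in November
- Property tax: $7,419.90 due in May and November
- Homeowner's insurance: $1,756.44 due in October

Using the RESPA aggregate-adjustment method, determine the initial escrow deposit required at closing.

$5,150.34

Cushion = 2 × $1,571.28 = $3,142.56
Trial balance (start $0, +$1,571.28 each month, − disbursements):
  Jun: +$1,571.28 → $1,571.28
  Jul: +$1,571.28 → $3,142.56
  Aug: +$1,571.28 → $4,713.84
  Sep: +$1,571.28 → $6,285.12
  Oct: +$1,571.28 − $1,756.44 → $6,099.96
  Nov: +$1,571.28 − $9,679.02 → -$2,007.78
  Dec: +$1,571.28 → -$436.50
  Jan: +$1,571.28 → $1,134.78
  Feb: +$1,571.28 → $2,706.06
  Mar: +$1,571.28 → $4,277.34
  Apr: +$1,571.28 → $5,848.62
  May: +$1,571.28 − $7,419.90 → $0.00
Lowest trial balance = -$2,007.78 (Nov)
Initial deposit = cushion − low point = $3,142.56 − (-$2,007.78) = $5,150.34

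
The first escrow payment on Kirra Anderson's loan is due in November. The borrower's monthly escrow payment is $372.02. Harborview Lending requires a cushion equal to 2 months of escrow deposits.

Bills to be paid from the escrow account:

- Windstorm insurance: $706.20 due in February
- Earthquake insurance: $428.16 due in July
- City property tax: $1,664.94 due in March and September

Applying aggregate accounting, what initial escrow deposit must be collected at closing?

$1,255.08

Cushion = 2 × $372.02 = $744.04
Trial balance (start $0, +$372.02 each month, − disbursements):
  Nov: +$372.02 → $372.02
  Dec: +$372.02 → $744.04
  Jan: +$372.02 → $1,116.06
  Feb: +$372.02 − $706.20 → $781.88
  Mar: +$372.02 − $1,664.94 → -$511.04
  Apr: +$372.02 → -$139.02
  May: +$372.02 → $233.00
  Jun: +$372.02 → $605.02
  Jul: +$372.02 − $428.16 → $548.88
  Aug: +$372.02 → $920.90
  Sep: +$372.02 − $1,664.94 → -$372.02
  Oct: +$372.02 → $0.00
Lowest trial balance = -$511.04 (Mar)
Initial deposit = cushion − low point = $744.04 − (-$511.04) = $1,255.08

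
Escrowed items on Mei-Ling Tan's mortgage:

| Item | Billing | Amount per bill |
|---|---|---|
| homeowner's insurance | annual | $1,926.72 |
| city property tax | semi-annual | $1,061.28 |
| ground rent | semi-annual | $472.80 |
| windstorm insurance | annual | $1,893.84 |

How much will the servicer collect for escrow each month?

Homeowner's insurance: $1,926.72 per year
City property tax: $1,061.28 × 2 = $2,122.56 per year
Ground rent: $472.80 × 2 = $945.60 per year
Windstorm insurance: $1,893.84 per year
Yearly total = $1,926.72 + $2,122.56 + $945.60 + $1,893.84 = $6,888.72
Monthly = $6,888.72 ÷ 12 = $574.06

$574.06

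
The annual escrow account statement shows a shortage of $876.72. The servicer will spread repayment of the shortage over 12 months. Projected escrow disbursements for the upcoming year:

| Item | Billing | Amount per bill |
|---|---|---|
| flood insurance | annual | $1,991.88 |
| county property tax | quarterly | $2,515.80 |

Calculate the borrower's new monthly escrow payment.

$1,077.65

Flood insurance = $1,991.88 annually
County property tax = $2,515.80 × 4 = $10,063.20 annually
Yearly total = $12,055.08
Base monthly escrow = $12,055.08 / 12 = $1,004.59
Monthly shortage recovery: $876.72 ÷ 12 = $73.06
New monthly escrow = $1,004.59 + $73.06 = $1,077.65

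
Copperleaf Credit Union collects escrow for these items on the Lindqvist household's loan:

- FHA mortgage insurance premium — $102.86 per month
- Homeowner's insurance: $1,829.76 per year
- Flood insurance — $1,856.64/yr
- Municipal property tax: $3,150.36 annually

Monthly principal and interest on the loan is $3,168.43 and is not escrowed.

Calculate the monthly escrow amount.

$672.59

FHA mortgage insurance premium — $102.86 × 12 = $1,234.32
Homeowner's insurance — $1,829.76
Flood insurance — $1,856.64
Municipal property tax — $3,150.36
Combined annual = $1,234.32 + $1,829.76 + $1,856.64 + $3,150.36 = $8,071.08
Base monthly escrow = $8,071.08 ÷ 12 = $672.59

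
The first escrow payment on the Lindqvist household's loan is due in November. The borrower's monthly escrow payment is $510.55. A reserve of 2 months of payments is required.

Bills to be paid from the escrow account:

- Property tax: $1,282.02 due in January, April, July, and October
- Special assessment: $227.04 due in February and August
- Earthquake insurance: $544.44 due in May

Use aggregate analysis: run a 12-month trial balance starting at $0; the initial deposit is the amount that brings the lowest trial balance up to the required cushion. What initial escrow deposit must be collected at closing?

Cushion = 2 × $510.55 = $1,021.10
Trial balance (start $0, +$510.55 each month, − disbursements):
  Nov: +$510.55 → $510.55
  Dec: +$510.55 → $1,021.10
  Jan: +$510.55 − $1,282.02 → $249.63
  Feb: +$510.55 − $227.04 → $533.14
  Mar: +$510.55 → $1,043.69
  Apr: +$510.55 − $1,282.02 → $272.22
  May: +$510.55 − $544.44 → $238.33
  Jun: +$510.55 → $748.88
  Jul: +$510.55 − $1,282.02 → -$22.59
  Aug: +$510.55 − $227.04 → $260.92
  Sep: +$510.55 → $771.47
  Oct: +$510.55 − $1,282.02 → $0.00
Lowest trial balance = -$22.59 (Jul)
Initial deposit = cushion − low point = $1,021.10 − (-$22.59) = $1,043.69

$1,043.69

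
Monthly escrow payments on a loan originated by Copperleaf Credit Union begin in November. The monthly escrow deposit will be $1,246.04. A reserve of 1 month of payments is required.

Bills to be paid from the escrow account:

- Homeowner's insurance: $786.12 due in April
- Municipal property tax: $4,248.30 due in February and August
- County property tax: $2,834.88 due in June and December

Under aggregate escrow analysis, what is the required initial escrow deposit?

$3,738.12

Cushion = 1 × $1,246.04 = $1,246.04
Trial balance (start $0, +$1,246.04 each month, − disbursements):
  Nov: +$1,246.04 → $1,246.04
  Dec: +$1,246.04 − $2,834.88 → -$342.80
  Jan: +$1,246.04 → $903.24
  Feb: +$1,246.04 − $4,248.30 → -$2,099.02
  Mar: +$1,246.04 → -$852.98
  Apr: +$1,246.04 − $786.12 → -$393.06
  May: +$1,246.04 → $852.98
  Jun: +$1,246.04 − $2,834.88 → -$735.86
  Jul: +$1,246.04 → $510.18
  Aug: +$1,246.04 − $4,248.30 → -$2,492.08
  Sep: +$1,246.04 → -$1,246.04
  Oct: +$1,246.04 → $0.00
Lowest trial balance = -$2,492.08 (Aug)
Initial deposit = cushion − low point = $1,246.04 − (-$2,492.08) = $3,738.12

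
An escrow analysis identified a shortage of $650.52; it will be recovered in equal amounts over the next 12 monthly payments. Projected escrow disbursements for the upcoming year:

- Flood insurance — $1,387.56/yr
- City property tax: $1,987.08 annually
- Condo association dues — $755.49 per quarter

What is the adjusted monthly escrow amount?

$587.26

Flood insurance — $1,387.56 annually
City property tax — $1,987.08 annually
Condo association dues — $755.49 × 4 = $3,021.96 annually
Total per year = $1,387.56 + $1,987.08 + $3,021.96 = $6,396.60
Monthly escrow = $6,396.60 ÷ 12 = $533.05
Shortage per month = $650.52 / 12 = $54.21
Adjusted monthly = $533.05 + $54.21 = $587.26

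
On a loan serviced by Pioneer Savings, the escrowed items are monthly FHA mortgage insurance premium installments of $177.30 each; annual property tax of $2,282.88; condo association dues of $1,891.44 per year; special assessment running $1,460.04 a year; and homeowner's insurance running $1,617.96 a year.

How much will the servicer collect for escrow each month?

$781.66

FHA mortgage insurance premium: $177.30 × 12 = $2,127.60
Property tax: $2,282.88
Condo association dues: $1,891.44
Special assessment: $1,460.04
Homeowner's insurance: $1,617.96
Total annual escrow = $2,127.60 + $2,282.88 + $1,891.44 + $1,460.04 + $1,617.96 = $9,379.92
Per month = $9,379.92 / 12 = $781.66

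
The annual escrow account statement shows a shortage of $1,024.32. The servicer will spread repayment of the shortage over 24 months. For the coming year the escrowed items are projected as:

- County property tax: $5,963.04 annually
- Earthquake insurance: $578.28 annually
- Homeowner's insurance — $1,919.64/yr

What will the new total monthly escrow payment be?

County property tax: $5,963.04
Earthquake insurance: $578.28
Homeowner's insurance: $1,919.64
Total annual escrow = $5,963.04 + $578.28 + $1,919.64 = $8,460.96
Per month = $8,460.96 ÷ 12 = $705.08
Shortage spread = $1,024.32 ÷ 24 = $42.68/mo
Adjusted monthly = $705.08 + $42.68 = $747.76

$747.76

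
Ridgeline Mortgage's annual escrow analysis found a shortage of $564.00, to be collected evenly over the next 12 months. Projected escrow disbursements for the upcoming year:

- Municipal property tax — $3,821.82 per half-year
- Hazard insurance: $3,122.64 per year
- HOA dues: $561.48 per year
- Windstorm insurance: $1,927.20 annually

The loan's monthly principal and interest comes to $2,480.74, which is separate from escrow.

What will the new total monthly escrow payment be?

Municipal property tax: $3,821.82 × 2 = $7,643.64 annually
Hazard insurance: $3,122.64 annually
HOA dues: $561.48 annually
Windstorm insurance: $1,927.20 annually
Annual escrow total = $7,643.64 + $3,122.64 + $561.48 + $1,927.20 = $13,254.96
Monthly escrow = $13,254.96 / 12 = $1,104.58
Monthly shortage recovery: $564.00 / 12 = $47.00
Adjusted monthly = $1,104.58 + $47.00 = $1,151.58

$1,151.58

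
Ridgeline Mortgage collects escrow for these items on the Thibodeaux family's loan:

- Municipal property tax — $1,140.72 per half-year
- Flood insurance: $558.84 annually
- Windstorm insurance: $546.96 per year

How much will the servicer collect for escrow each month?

$282.27

Municipal property tax = $1,140.72 × 2 = $2,281.44 annually
Flood insurance = $558.84 annually
Windstorm insurance = $546.96 annually
Combined annual = $2,281.44 + $558.84 + $546.96 = $3,387.24
Base monthly escrow = $3,387.24 / 12 = $282.27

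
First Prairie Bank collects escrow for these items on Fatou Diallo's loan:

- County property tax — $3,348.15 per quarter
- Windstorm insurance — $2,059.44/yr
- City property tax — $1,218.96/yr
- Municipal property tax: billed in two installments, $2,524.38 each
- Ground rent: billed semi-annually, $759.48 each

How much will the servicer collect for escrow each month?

$1,936.56

County property tax: $3,348.15 × 4 = $13,392.60/yr
Windstorm insurance: $2,059.44/yr
City property tax: $1,218.96/yr
Municipal property tax: $2,524.38 × 2 = $5,048.76/yr
Ground rent: $759.48 × 2 = $1,518.96/yr
Total annual escrow = $23,238.72
Monthly escrow = $23,238.72 / 12 = $1,936.56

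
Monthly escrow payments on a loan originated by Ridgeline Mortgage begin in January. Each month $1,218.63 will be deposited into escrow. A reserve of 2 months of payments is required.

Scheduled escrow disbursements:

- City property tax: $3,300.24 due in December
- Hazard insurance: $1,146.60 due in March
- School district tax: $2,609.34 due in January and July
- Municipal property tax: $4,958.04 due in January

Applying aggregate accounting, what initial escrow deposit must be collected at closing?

$8,786.01

Cushion = 2 × $1,218.63 = $2,437.26
Trial balance (start $0, +$1,218.63 each month, − disbursements):
  Jan: +$1,218.63 − $7,567.38 → -$6,348.75
  Feb: +$1,218.63 → -$5,130.12
  Mar: +$1,218.63 − $1,146.60 → -$5,058.09
  Apr: +$1,218.63 → -$3,839.46
  May: +$1,218.63 → -$2,620.83
  Jun: +$1,218.63 → -$1,402.20
  Jul: +$1,218.63 − $2,609.34 → -$2,792.91
  Aug: +$1,218.63 → -$1,574.28
  Sep: +$1,218.63 → -$355.65
  Oct: +$1,218.63 → $862.98
  Nov: +$1,218.63 → $2,081.61
  Dec: +$1,218.63 − $3,300.24 → $0.00
Lowest trial balance = -$6,348.75 (Jan)
Initial deposit = cushion − low point = $2,437.26 − (-$6,348.75) = $8,786.01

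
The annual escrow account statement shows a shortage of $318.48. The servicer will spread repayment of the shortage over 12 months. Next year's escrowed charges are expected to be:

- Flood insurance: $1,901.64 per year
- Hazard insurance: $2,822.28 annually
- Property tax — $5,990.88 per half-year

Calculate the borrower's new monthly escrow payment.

$1,418.68

Flood insurance = $1,901.64 annually
Hazard insurance = $2,822.28 annually
Property tax = $5,990.88 × 2 = $11,981.76 annually
Total annual escrow = $1,901.64 + $2,822.28 + $11,981.76 = $16,705.68
Monthly = $16,705.68 / 12 = $1,392.14
Monthly shortage recovery: $318.48 ÷ 12 = $26.54
New monthly escrow = $1,392.14 + $26.54 = $1,418.68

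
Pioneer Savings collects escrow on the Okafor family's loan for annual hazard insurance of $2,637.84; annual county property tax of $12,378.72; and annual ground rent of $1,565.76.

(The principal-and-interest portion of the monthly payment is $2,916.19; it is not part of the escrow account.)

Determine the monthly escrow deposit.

Hazard insurance: $2,637.84
County property tax: $12,378.72
Ground rent: $1,565.76
Total annual escrow = $16,582.32
Base monthly escrow = $16,582.32 ÷ 12 = $1,381.86

$1,381.86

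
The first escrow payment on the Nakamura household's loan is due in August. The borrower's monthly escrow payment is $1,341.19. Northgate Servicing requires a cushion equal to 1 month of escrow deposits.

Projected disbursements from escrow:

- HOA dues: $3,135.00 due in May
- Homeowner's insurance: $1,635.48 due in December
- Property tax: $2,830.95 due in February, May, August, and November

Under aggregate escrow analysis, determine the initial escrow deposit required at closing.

$4,023.57

Cushion = 1 × $1,341.19 = $1,341.19
Trial balance (start $0, +$1,341.19 each month, − disbursements):
  Aug: +$1,341.19 − $2,830.95 → -$1,489.76
  Sep: +$1,341.19 → -$148.57
  Oct: +$1,341.19 → $1,192.62
  Nov: +$1,341.19 − $2,830.95 → -$297.14
  Dec: +$1,341.19 − $1,635.48 → -$591.43
  Jan: +$1,341.19 → $749.76
  Feb: +$1,341.19 − $2,830.95 → -$740.00
  Mar: +$1,341.19 → $601.19
  Apr: +$1,341.19 → $1,942.38
  May: +$1,341.19 − $5,965.95 → -$2,682.38
  Jun: +$1,341.19 → -$1,341.19
  Jul: +$1,341.19 → $0.00
Lowest trial balance = -$2,682.38 (May)
Initial deposit = cushion − low point = $1,341.19 − (-$2,682.38) = $4,023.57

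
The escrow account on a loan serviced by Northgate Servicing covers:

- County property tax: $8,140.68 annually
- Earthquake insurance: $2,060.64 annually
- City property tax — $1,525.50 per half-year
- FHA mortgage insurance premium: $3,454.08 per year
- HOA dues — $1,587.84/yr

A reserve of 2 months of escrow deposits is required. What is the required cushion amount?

$3,049.04

County property tax — $8,140.68 annually
Earthquake insurance — $2,060.64 annually
City property tax — $1,525.50 × 2 = $3,051.00 annually
FHA mortgage insurance premium — $3,454.08 annually
HOA dues — $1,587.84 annually
Combined annual = $18,294.24
Monthly escrow = $18,294.24 ÷ 12 = $1,524.52
Required cushion = 2 × $1,524.52 = $3,049.04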